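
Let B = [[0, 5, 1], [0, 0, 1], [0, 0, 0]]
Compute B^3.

[[0, 0, 0], [0, 0, 0], [0, 0, 0]]

B is strictly triangular, hence nilpotent: B^3 = 0, so B^3 = 0.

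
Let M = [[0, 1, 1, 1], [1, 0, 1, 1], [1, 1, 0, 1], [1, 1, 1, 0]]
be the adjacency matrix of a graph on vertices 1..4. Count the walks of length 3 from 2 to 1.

7

The number of length-3 walks from vertex 2 to vertex 1 is entry (2,1) of M³, where M is the adjacency matrix.
M² = [[3, 2, 2, 2], [2, 3, 2, 2], [2, 2, 3, 2], [2, 2, 2, 3]]
M³ = [[6, 7, 7, 7], [7, 6, 7, 7], [7, 7, 6, 7], [7, 7, 7, 6]]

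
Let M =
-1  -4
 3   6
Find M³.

tr M = 5 and det M = 6, so the characteristic polynomial is λ² − (5)λ + (6) with roots 3 and 2.
Eigenvectors give P = [[1, -4], [-1, 3]] with P⁻¹ = [[-3, -4], [-1, -1]], and M = P·diag(3, 2)·P⁻¹.
Then M³ = P·diag(27, 8)·P⁻¹ = [[27, -32], [-27, 24]] · [[-3, -4], [-1, -1]] = [[-49, -76], [57, 84]].

[[-49, -76], [57, 84]]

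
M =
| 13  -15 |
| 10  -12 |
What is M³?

tr M = 1 and det M = -6, so the characteristic polynomial is λ² − (1)λ + (-6) with roots 3 and -2.
Eigenvectors give P = [[-3, 1], [-2, 1]] with P⁻¹ = [[-1, 1], [-2, 3]], and M = P·diag(3, -2)·P⁻¹.
Then M³ = P·diag(27, -8)·P⁻¹ = [[-81, -8], [-54, -8]] · [[-1, 1], [-2, 3]] = [[97, -105], [70, -78]].

[[97, -105], [70, -78]]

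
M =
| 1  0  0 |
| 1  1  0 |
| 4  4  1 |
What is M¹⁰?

[[1, 0, 0], [10, 1, 0], [220, 40, 1]]

M = I + N where N = [[0, 0, 0], [1, 0, 0], [4, 4, 0]] is strictly lower-triangular, so N³ = 0.
(I + N)¹⁰ = I + 10·N + 45·N² = [[1, 0, 0], [10, 1, 0], [220, 40, 1]].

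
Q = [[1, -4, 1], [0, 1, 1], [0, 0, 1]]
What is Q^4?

Q = I + N where N = [[0, -4, 1], [0, 0, 1], [0, 0, 0]] is strictly upper-triangular, so N^3 = 0.
(I + N)^4 = I + 4·N + 6·N^2 = [[1, -16, -20], [0, 1, 4], [0, 0, 1]].

[[1, -16, -20], [0, 1, 4], [0, 0, 1]]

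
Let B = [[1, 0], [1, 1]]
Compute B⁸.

B = I + N where N = [[0, 0], [1, 0]] is strictly lower-triangular, so N² = 0.
(I + N)⁸ = I + 8·N = [[1, 0], [8, 1]].

[[1, 0], [8, 1]]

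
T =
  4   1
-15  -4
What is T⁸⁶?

[[1, 0], [0, 1]]

T² = I (check: tr T = 0 and det T = -1), so T⁸⁶ = I since 86 is even.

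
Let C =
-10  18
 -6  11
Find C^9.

tr C = 1 and det C = -2, so the characteristic polynomial is λ² − (1)λ + (-2) with roots 2 and -1.
Eigenvectors give P = [[-3, 2], [-2, 1]] with P⁻¹ = [[1, -2], [2, -3]], and C = P·diag(2, -1)·P⁻¹.
Then C^9 = P·diag(512, -1)·P⁻¹ = [[-1536, -2], [-1024, -1]] · [[1, -2], [2, -3]] = [[-1540, 3078], [-1026, 2051]].

[[-1540, 3078], [-1026, 2051]]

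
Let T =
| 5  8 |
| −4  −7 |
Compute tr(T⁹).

−19682

tr T = −2 and det T = −3, so the characteristic polynomial is λ² − (−2)λ + (−3) with roots 1 and −3.
Eigenvectors give P = [[−2, 1], [1, −1]] with P⁻¹ = [[−1, −1], [−1, −2]], and T = P·diag(1, −3)·P⁻¹.
Then T⁹ = P·diag(1, −19683)·P⁻¹ = [[−2, −19683], [1, 19683]] · [[−1, −1], [−1, −2]] = [[19685, 39368], [−19684, −39367]].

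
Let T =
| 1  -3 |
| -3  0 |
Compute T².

[[10, -3], [-3, 9]]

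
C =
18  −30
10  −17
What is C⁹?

[[80268, −121170], [40390, −61097]]

tr C = 1 and det C = −6, so the characteristic polynomial is λ² − (1)λ + (−6) with roots 3 and −2.
Eigenvectors give P = [[2, 3], [1, 2]] with P⁻¹ = [[2, −3], [−1, 2]], and C = P·diag(3, −2)·P⁻¹.
Then C⁹ = P·diag(19683, −512)·P⁻¹ = [[39366, −1536], [19683, −1024]] · [[2, −3], [−1, 2]] = [[80268, −121170], [40390, −61097]].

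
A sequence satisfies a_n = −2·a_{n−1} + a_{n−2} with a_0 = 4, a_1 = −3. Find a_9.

With companion matrix C = [[−2, 1], [1, 0]], [a_n, a_{n−1}]ᵀ = C·[a_{n−1}, a_{n−2}]ᵀ, so [a_9, a_8]ᵀ = C^8·[a_1, a_0]ᵀ.
C^8 = [[985, −408], [−408, 169]], giving [a_9, a_8]ᵀ = [[−4587], [1900]].

−4587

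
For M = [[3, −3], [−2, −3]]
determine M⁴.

M² = [[15, 0], [0, 15]]
M³ = [[45, −45], [−30, −45]]
M⁴ = [[225, 0], [0, 225]]

[[225, 0], [0, 225]]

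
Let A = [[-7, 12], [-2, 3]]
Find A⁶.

tr A = -4 and det A = 3, so the characteristic polynomial is λ² − (-4)λ + (3) with roots -1 and -3.
Eigenvectors give P = [[2, 3], [1, 1]] with P⁻¹ = [[-1, 3], [1, -2]], and A = P·diag(-1, -3)·P⁻¹.
Then A⁶ = P·diag(1, 729)·P⁻¹ = [[2, 2187], [1, 729]] · [[-1, 3], [1, -2]] = [[2185, -4368], [728, -1455]].

[[2185, -4368], [728, -1455]]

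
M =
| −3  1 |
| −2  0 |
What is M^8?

[[511, −255], [510, −254]]

tr M = −3 and det M = 2, so the characteristic polynomial is λ² − (−3)λ + (2) with roots −2 and −1.
Eigenvectors give P = [[1, 1], [1, 2]] with P⁻¹ = [[2, −1], [−1, 1]], and M = P·diag(−2, −1)·P⁻¹.
Then M^8 = P·diag(256, 1)·P⁻¹ = [[256, 1], [256, 2]] · [[2, −1], [−1, 1]] = [[511, −255], [510, −254]].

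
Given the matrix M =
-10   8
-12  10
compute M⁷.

tr M = 0 and det M = -4, so the characteristic polynomial is λ² − (0)λ + (-4) with roots -2 and 2.
Eigenvectors give P = [[-1, 2], [-1, 3]] with P⁻¹ = [[-3, 2], [-1, 1]], and M = P·diag(-2, 2)·P⁻¹.
Then M⁷ = P·diag(-128, 128)·P⁻¹ = [[128, 256], [128, 384]] · [[-3, 2], [-1, 1]] = [[-640, 512], [-768, 640]].

[[-640, 512], [-768, 640]]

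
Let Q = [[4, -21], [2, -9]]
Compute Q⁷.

[[12226, -43239], [4118, -14541]]

tr Q = -5 and det Q = 6, so the characteristic polynomial is λ² − (-5)λ + (6) with roots -3 and -2.
Eigenvectors give P = [[3, 7], [1, 2]] with P⁻¹ = [[-2, 7], [1, -3]], and Q = P·diag(-3, -2)·P⁻¹.
Then Q⁷ = P·diag(-2187, -128)·P⁻¹ = [[-6561, -896], [-2187, -256]] · [[-2, 7], [1, -3]] = [[12226, -43239], [4118, -14541]].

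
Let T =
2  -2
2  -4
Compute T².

[[0, 4], [-4, 12]]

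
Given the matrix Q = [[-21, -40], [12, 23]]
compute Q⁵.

[[-1221, -2440], [732, 1463]]

tr Q = 2 and det Q = -3, so the characteristic polynomial is λ² − (2)λ + (-3) with roots -1 and 3.
Eigenvectors give P = [[-2, -5], [1, 3]] with P⁻¹ = [[-3, -5], [1, 2]], and Q = P·diag(-1, 3)·P⁻¹.
Then Q⁵ = P·diag(-1, 243)·P⁻¹ = [[2, -1215], [-1, 729]] · [[-3, -5], [1, 2]] = [[-1221, -2440], [732, 1463]].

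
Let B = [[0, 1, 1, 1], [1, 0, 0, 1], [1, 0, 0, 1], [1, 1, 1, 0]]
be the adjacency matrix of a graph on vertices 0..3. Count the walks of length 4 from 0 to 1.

The number of length-4 walks from vertex 0 to vertex 1 is entry (0,1) of B⁴, where B is the adjacency matrix.
B² = [[3, 1, 1, 2], [1, 2, 2, 1], [1, 2, 2, 1], [2, 1, 1, 3]]
B³ = [[4, 5, 5, 5], [5, 2, 2, 5], [5, 2, 2, 5], [5, 5, 5, 4]]
B⁴ = [[15, 9, 9, 14], [9, 10, 10, 9], [9, 10, 10, 9], [14, 9, 9, 15]]

9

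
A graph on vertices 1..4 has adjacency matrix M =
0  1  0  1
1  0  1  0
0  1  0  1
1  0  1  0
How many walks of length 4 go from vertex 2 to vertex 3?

The number of length-4 walks from vertex 2 to vertex 3 is entry (2,3) of M⁴, where M is the adjacency matrix.
M² = [[2, 0, 2, 0], [0, 2, 0, 2], [2, 0, 2, 0], [0, 2, 0, 2]]
M³ = [[0, 4, 0, 4], [4, 0, 4, 0], [0, 4, 0, 4], [4, 0, 4, 0]]
M⁴ = [[8, 0, 8, 0], [0, 8, 0, 8], [8, 0, 8, 0], [0, 8, 0, 8]]

0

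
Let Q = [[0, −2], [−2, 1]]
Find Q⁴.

Q² = [[4, −2], [−2, 5]]
Q³ = [[4, −10], [−10, 9]]
Q⁴ = [[20, −18], [−18, 29]]

[[20, −18], [−18, 29]]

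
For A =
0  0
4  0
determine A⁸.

A is strictly triangular, hence nilpotent: A² = 0, so A⁸ = 0.

[[0, 0], [0, 0]]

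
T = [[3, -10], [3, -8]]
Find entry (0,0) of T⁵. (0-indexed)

tr T = -5 and det T = 6, so the characteristic polynomial is λ² − (-5)λ + (6) with roots -2 and -3.
Eigenvectors give P = [[2, -5], [1, -3]] with P⁻¹ = [[3, -5], [1, -2]], and T = P·diag(-2, -3)·P⁻¹.
Then T⁵ = P·diag(-32, -243)·P⁻¹ = [[-64, 1215], [-32, 729]] · [[3, -5], [1, -2]] = [[1023, -2110], [633, -1298]].

1023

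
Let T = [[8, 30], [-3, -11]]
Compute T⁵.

tr T = -3 and det T = 2, so the characteristic polynomial is λ² − (-3)λ + (2) with roots -1 and -2.
Eigenvectors give P = [[10, -3], [-3, 1]] with P⁻¹ = [[1, 3], [3, 10]], and T = P·diag(-1, -2)·P⁻¹.
Then T⁵ = P·diag(-1, -32)·P⁻¹ = [[-10, 96], [3, -32]] · [[1, 3], [3, 10]] = [[278, 930], [-93, -311]].

[[278, 930], [-93, -311]]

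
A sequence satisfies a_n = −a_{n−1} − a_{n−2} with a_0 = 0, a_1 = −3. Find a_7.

With companion matrix C = [[−1, −1], [1, 0]], [a_n, a_{n−1}]ᵀ = C·[a_{n−1}, a_{n−2}]ᵀ, so [a_7, a_6]ᵀ = C^6·[a_1, a_0]ᵀ.
C^6 = [[1, 0], [0, 1]], giving [a_7, a_6]ᵀ = [[−3], [0]].

−3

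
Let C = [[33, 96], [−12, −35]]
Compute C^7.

tr C = −2 and det C = −3, so the characteristic polynomial is λ² − (−2)λ + (−3) with roots −3 and 1.
Eigenvectors give P = [[−8, −3], [3, 1]] with P⁻¹ = [[1, 3], [−3, −8]], and C = P·diag(−3, 1)·P⁻¹.
Then C^7 = P·diag(−2187, 1)·P⁻¹ = [[17496, −3], [−6561, 1]] · [[1, 3], [−3, −8]] = [[17505, 52512], [−6564, −19691]].

[[17505, 52512], [−6564, −19691]]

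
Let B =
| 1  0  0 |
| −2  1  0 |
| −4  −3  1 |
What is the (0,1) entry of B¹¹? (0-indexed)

B = I + N where N = [[0, 0, 0], [−2, 0, 0], [−4, −3, 0]] is strictly lower-triangular, so N³ = 0.
(I + N)¹¹ = I + 11·N + 55·N² = [[1, 0, 0], [−22, 1, 0], [286, −33, 1]].

0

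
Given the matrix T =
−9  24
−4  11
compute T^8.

[[−13119, 39360], [−6560, 19681]]

tr T = 2 and det T = −3, so the characteristic polynomial is λ² − (2)λ + (−3) with roots −1 and 3.
Eigenvectors give P = [[3, 2], [1, 1]] with P⁻¹ = [[1, −2], [−1, 3]], and T = P·diag(−1, 3)·P⁻¹.
Then T^8 = P·diag(1, 6561)·P⁻¹ = [[3, 13122], [1, 6561]] · [[1, −2], [−1, 3]] = [[−13119, 39360], [−6560, 19681]].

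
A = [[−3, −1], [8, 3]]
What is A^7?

A² = I (check: tr A = 0 and det A = −1), so A^7 = A since 7 is odd.

[[−3, −1], [8, 3]]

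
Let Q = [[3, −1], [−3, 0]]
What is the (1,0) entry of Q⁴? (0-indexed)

Q² = [[12, −3], [−9, 3]]
Q³ = [[45, −12], [−36, 9]]
Q⁴ = [[171, −45], [−135, 36]]

−135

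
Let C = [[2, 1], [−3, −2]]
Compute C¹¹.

C² = I (check: tr C = 0 and det C = −1), so C¹¹ = C since 11 is odd.

[[2, 1], [−3, −2]]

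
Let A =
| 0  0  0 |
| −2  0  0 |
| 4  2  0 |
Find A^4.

A is strictly triangular, hence nilpotent: A^3 = 0, so A^4 = 0.

[[0, 0, 0], [0, 0, 0], [0, 0, 0]]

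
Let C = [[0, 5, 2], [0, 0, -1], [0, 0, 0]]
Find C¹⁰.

C is strictly triangular, hence nilpotent: C³ = 0, so C¹⁰ = 0.

[[0, 0, 0], [0, 0, 0], [0, 0, 0]]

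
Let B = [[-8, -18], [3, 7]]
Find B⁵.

tr B = -1 and det B = -2, so the characteristic polynomial is λ² − (-1)λ + (-2) with roots -2 and 1.
Eigenvectors give P = [[3, -2], [-1, 1]] with P⁻¹ = [[1, 2], [1, 3]], and B = P·diag(-2, 1)·P⁻¹.
Then B⁵ = P·diag(-32, 1)·P⁻¹ = [[-96, -2], [32, 1]] · [[1, 2], [1, 3]] = [[-98, -198], [33, 67]].

[[-98, -198], [33, 67]]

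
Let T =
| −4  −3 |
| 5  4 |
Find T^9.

[[−4, −3], [5, 4]]

T² = I (check: tr T = 0 and det T = −1), so T^9 = T since 9 is odd.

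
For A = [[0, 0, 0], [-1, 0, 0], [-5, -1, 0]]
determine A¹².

A is strictly triangular, hence nilpotent: A³ = 0, so A¹² = 0.

[[0, 0, 0], [0, 0, 0], [0, 0, 0]]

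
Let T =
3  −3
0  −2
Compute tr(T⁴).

97

T² = [[9, −3], [0, 4]]
T³ = [[27, −21], [0, −8]]
T⁴ = [[81, −39], [0, 16]]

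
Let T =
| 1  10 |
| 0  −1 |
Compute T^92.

T² = I (check: tr T = 0 and det T = −1), so T^92 = I since 92 is even.

[[1, 0], [0, 1]]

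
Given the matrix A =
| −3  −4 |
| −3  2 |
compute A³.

[[−75, −76], [−57, 20]]

A² = [[21, 4], [3, 16]]
A³ = [[−75, −76], [−57, 20]]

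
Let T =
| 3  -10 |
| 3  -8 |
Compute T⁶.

tr T = -5 and det T = 6, so the characteristic polynomial is λ² − (-5)λ + (6) with roots -2 and -3.
Eigenvectors give P = [[-2, -5], [-1, -3]] with P⁻¹ = [[-3, 5], [1, -2]], and T = P·diag(-2, -3)·P⁻¹.
Then T⁶ = P·diag(64, 729)·P⁻¹ = [[-128, -3645], [-64, -2187]] · [[-3, 5], [1, -2]] = [[-3261, 6650], [-1995, 4054]].

[[-3261, 6650], [-1995, 4054]]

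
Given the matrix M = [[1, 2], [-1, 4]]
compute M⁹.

[[-18659, 38342], [-19171, 38854]]

tr M = 5 and det M = 6, so the characteristic polynomial is λ² − (5)λ + (6) with roots 3 and 2.
Eigenvectors give P = [[-1, 2], [-1, 1]] with P⁻¹ = [[1, -2], [1, -1]], and M = P·diag(3, 2)·P⁻¹.
Then M⁹ = P·diag(19683, 512)·P⁻¹ = [[-19683, 1024], [-19683, 512]] · [[1, -2], [1, -1]] = [[-18659, 38342], [-19171, 38854]].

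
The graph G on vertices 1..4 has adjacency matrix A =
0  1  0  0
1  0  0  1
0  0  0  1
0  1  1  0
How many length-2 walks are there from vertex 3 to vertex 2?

1

The number of length-2 walks from vertex 3 to vertex 2 is entry (3,2) of A^2, where A is the adjacency matrix.
A^2 = [[1, 0, 0, 1], [0, 2, 1, 0], [0, 1, 1, 0], [1, 0, 0, 2]]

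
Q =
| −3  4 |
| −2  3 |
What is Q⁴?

Q² = I (check: tr Q = 0 and det Q = −1), so Q⁴ = I since 4 is even.

[[1, 0], [0, 1]]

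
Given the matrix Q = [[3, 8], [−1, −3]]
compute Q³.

[[3, 8], [−1, −3]]

Q² = I (check: tr Q = 0 and det Q = −1), so Q³ = Q since 3 is odd.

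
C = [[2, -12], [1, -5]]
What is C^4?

[[-44, 180], [-15, 61]]

tr C = -3 and det C = 2, so the characteristic polynomial is λ² − (-3)λ + (2) with roots -1 and -2.
Eigenvectors give P = [[4, 3], [1, 1]] with P⁻¹ = [[1, -3], [-1, 4]], and C = P·diag(-1, -2)·P⁻¹.
Then C^4 = P·diag(1, 16)·P⁻¹ = [[4, 48], [1, 16]] · [[1, -3], [-1, 4]] = [[-44, 180], [-15, 61]].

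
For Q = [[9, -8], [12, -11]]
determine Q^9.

[[39369, -39368], [59052, -59051]]

tr Q = -2 and det Q = -3, so the characteristic polynomial is λ² − (-2)λ + (-3) with roots -3 and 1.
Eigenvectors give P = [[-2, 1], [-3, 1]] with P⁻¹ = [[1, -1], [3, -2]], and Q = P·diag(-3, 1)·P⁻¹.
Then Q^9 = P·diag(-19683, 1)·P⁻¹ = [[39366, 1], [59049, 1]] · [[1, -1], [3, -2]] = [[39369, -39368], [59052, -59051]].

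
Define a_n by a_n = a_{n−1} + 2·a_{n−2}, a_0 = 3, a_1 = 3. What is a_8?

513

With companion matrix A = [[1, 2], [1, 0]], [a_n, a_{n−1}]ᵀ = A·[a_{n−1}, a_{n−2}]ᵀ, so [a_8, a_7]ᵀ = A^7·[a_1, a_0]ᵀ.
A^7 = [[85, 86], [43, 42]], giving [a_8, a_7]ᵀ = [[513], [255]].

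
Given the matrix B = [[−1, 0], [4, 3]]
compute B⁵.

tr B = 2 and det B = −3, so the characteristic polynomial is λ² − (2)λ + (−3) with roots 3 and −1.
Eigenvectors give P = [[0, −1], [−1, 1]] with P⁻¹ = [[−1, −1], [−1, 0]], and B = P·diag(3, −1)·P⁻¹.
Then B⁵ = P·diag(243, −1)·P⁻¹ = [[0, 1], [−243, −1]] · [[−1, −1], [−1, 0]] = [[−1, 0], [244, 243]].

[[−1, 0], [244, 243]]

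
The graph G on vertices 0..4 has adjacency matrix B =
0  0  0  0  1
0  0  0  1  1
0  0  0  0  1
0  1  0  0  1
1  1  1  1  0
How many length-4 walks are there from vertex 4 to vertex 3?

7

The number of length-4 walks from vertex 4 to vertex 3 is entry (4,3) of B⁴, where B is the adjacency matrix.
B² = [[1, 1, 1, 1, 0], [1, 2, 1, 1, 1], [1, 1, 1, 1, 0], [1, 1, 1, 2, 1], [0, 1, 0, 1, 4]]
B³ = [[0, 1, 0, 1, 4], [1, 2, 1, 3, 5], [0, 1, 0, 1, 4], [1, 3, 1, 2, 5], [4, 5, 4, 5, 2]]
B⁴ = [[4, 5, 4, 5, 2], [5, 8, 5, 7, 7], [4, 5, 4, 5, 2], [5, 7, 5, 8, 7], [2, 7, 2, 7, 18]]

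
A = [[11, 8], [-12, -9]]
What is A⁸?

tr A = 2 and det A = -3, so the characteristic polynomial is λ² − (2)λ + (-3) with roots -1 and 3.
Eigenvectors give P = [[-2, -1], [3, 1]] with P⁻¹ = [[1, 1], [-3, -2]], and A = P·diag(-1, 3)·P⁻¹.
Then A⁸ = P·diag(1, 6561)·P⁻¹ = [[-2, -6561], [3, 6561]] · [[1, 1], [-3, -2]] = [[19681, 13120], [-19680, -13119]].

[[19681, 13120], [-19680, -13119]]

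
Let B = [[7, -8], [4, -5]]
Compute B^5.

tr B = 2 and det B = -3, so the characteristic polynomial is λ² − (2)λ + (-3) with roots 3 and -1.
Eigenvectors give P = [[2, 1], [1, 1]] with P⁻¹ = [[1, -1], [-1, 2]], and B = P·diag(3, -1)·P⁻¹.
Then B^5 = P·diag(243, -1)·P⁻¹ = [[486, -1], [243, -1]] · [[1, -1], [-1, 2]] = [[487, -488], [244, -245]].

[[487, -488], [244, -245]]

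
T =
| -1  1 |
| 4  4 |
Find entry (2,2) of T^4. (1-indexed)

436

T^2 = [[5, 3], [12, 20]]
T^3 = [[7, 17], [68, 92]]
T^4 = [[61, 75], [300, 436]]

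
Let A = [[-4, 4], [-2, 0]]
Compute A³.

A² = [[8, -16], [8, -8]]
A³ = [[0, 32], [-16, 32]]

[[0, 32], [-16, 32]]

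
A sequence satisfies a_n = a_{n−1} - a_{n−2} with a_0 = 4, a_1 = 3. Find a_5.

With companion matrix M = [[1, -1], [1, 0]], [a_n, a_{n−1}]ᵀ = M·[a_{n−1}, a_{n−2}]ᵀ, so [a_5, a_4]ᵀ = M⁴·[a_1, a_0]ᵀ.
M⁴ = [[-1, 1], [-1, 0]], giving [a_5, a_4]ᵀ = [[1], [-3]].

1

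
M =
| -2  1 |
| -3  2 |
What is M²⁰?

[[1, 0], [0, 1]]

M² = I (check: tr M = 0 and det M = -1), so M²⁰ = I since 20 is even.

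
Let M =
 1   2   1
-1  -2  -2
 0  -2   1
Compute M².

[[-1, -4, -2], [1, 6, 1], [2, 2, 5]]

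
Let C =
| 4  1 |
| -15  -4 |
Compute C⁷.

C² = I (check: tr C = 0 and det C = -1), so C⁷ = C since 7 is odd.

[[4, 1], [-15, -4]]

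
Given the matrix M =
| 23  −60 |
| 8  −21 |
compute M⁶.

[[4369, −10920], [1456, −3639]]

tr M = 2 and det M = −3, so the characteristic polynomial is λ² − (2)λ + (−3) with roots 3 and −1.
Eigenvectors give P = [[3, −5], [1, −2]] with P⁻¹ = [[2, −5], [1, −3]], and M = P·diag(3, −1)·P⁻¹.
Then M⁶ = P·diag(729, 1)·P⁻¹ = [[2187, −5], [729, −2]] · [[2, −5], [1, −3]] = [[4369, −10920], [1456, −3639]].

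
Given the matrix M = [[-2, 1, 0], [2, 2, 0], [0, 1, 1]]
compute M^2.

[[6, 0, 0], [0, 6, 0], [2, 3, 1]]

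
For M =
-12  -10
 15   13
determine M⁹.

tr M = 1 and det M = -6, so the characteristic polynomial is λ² − (1)λ + (-6) with roots 3 and -2.
Eigenvectors give P = [[-2, -1], [3, 1]] with P⁻¹ = [[1, 1], [-3, -2]], and M = P·diag(3, -2)·P⁻¹.
Then M⁹ = P·diag(19683, -512)·P⁻¹ = [[-39366, 512], [59049, -512]] · [[1, 1], [-3, -2]] = [[-40902, -40390], [60585, 60073]].

[[-40902, -40390], [60585, 60073]]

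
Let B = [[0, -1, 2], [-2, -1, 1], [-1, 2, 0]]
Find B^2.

[[0, 5, -1], [1, 5, -5], [-4, -1, 0]]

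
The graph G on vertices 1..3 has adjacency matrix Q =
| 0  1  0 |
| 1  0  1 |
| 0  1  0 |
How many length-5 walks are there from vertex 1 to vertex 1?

0

The number of length-5 walks from vertex 1 to vertex 1 is entry (1,1) of Q^5, where Q is the adjacency matrix.
Q^2 = [[1, 0, 1], [0, 2, 0], [1, 0, 1]]
Q^3 = [[0, 2, 0], [2, 0, 2], [0, 2, 0]]
Q^4 = [[2, 0, 2], [0, 4, 0], [2, 0, 2]]
Q^5 = [[0, 4, 0], [4, 0, 4], [0, 4, 0]]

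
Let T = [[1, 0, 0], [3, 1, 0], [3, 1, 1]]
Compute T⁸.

[[1, 0, 0], [24, 1, 0], [108, 8, 1]]

T = I + N where N = [[0, 0, 0], [3, 0, 0], [3, 1, 0]] is strictly lower-triangular, so N³ = 0.
(I + N)⁸ = I + 8·N + 28·N² = [[1, 0, 0], [24, 1, 0], [108, 8, 1]].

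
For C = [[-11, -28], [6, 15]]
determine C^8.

tr C = 4 and det C = 3, so the characteristic polynomial is λ² − (4)λ + (3) with roots 3 and 1.
Eigenvectors give P = [[-2, 7], [1, -3]] with P⁻¹ = [[3, 7], [1, 2]], and C = P·diag(3, 1)·P⁻¹.
Then C^8 = P·diag(6561, 1)·P⁻¹ = [[-13122, 7], [6561, -3]] · [[3, 7], [1, 2]] = [[-39359, -91840], [19680, 45921]].

[[-39359, -91840], [19680, 45921]]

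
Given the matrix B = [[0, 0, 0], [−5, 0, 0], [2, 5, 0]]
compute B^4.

B is strictly triangular, hence nilpotent: B^3 = 0, so B^4 = 0.

[[0, 0, 0], [0, 0, 0], [0, 0, 0]]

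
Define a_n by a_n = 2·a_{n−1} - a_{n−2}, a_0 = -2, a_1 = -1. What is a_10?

With companion matrix M = [[2, -1], [1, 0]], [a_n, a_{n−1}]ᵀ = M·[a_{n−1}, a_{n−2}]ᵀ, so [a_10, a_9]ᵀ = M^9·[a_1, a_0]ᵀ.
M^9 = [[10, -9], [9, -8]], giving [a_10, a_9]ᵀ = [[8], [7]].

8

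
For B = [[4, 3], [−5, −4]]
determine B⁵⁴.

[[1, 0], [0, 1]]

B² = I (check: tr B = 0 and det B = −1), so B⁵⁴ = I since 54 is even.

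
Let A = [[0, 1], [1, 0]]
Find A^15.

A² = I (check: tr A = 0 and det A = −1), so A^15 = A since 15 is odd.

[[0, 1], [1, 0]]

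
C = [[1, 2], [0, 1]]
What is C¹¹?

[[1, 22], [0, 1]]

C = I + N where N = [[0, 2], [0, 0]] is strictly upper-triangular, so N² = 0.
(I + N)¹¹ = I + 11·N = [[1, 22], [0, 1]].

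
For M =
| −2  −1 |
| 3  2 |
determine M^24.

M² = I (check: tr M = 0 and det M = −1), so M^24 = I since 24 is even.

[[1, 0], [0, 1]]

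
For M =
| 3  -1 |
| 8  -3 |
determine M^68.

[[1, 0], [0, 1]]

M² = I (check: tr M = 0 and det M = -1), so M^68 = I since 68 is even.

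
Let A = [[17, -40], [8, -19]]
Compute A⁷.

[[8753, -21880], [4376, -10939]]

tr A = -2 and det A = -3, so the characteristic polynomial is λ² − (-2)λ + (-3) with roots 1 and -3.
Eigenvectors give P = [[5, -2], [2, -1]] with P⁻¹ = [[1, -2], [2, -5]], and A = P·diag(1, -3)·P⁻¹.
Then A⁷ = P·diag(1, -2187)·P⁻¹ = [[5, 4374], [2, 2187]] · [[1, -2], [2, -5]] = [[8753, -21880], [4376, -10939]].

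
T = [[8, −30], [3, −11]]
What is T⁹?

tr T = −3 and det T = 2, so the characteristic polynomial is λ² − (−3)λ + (2) with roots −2 and −1.
Eigenvectors give P = [[3, 10], [1, 3]] with P⁻¹ = [[−3, 10], [1, −3]], and T = P·diag(−2, −1)·P⁻¹.
Then T⁹ = P·diag(−512, −1)·P⁻¹ = [[−1536, −10], [−512, −3]] · [[−3, 10], [1, −3]] = [[4598, −15330], [1533, −5111]].

[[4598, −15330], [1533, −5111]]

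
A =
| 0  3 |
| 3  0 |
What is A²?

[[9, 0], [0, 9]]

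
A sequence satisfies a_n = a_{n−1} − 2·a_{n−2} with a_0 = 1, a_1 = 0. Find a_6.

With companion matrix Q = [[1, −2], [1, 0]], [a_n, a_{n−1}]ᵀ = Q·[a_{n−1}, a_{n−2}]ᵀ, so [a_6, a_5]ᵀ = Q⁵·[a_1, a_0]ᵀ.
Q⁵ = [[5, 2], [−1, 6]], giving [a_6, a_5]ᵀ = [[2], [6]].

2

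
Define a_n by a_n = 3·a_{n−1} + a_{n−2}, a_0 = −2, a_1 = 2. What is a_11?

With companion matrix T = [[3, 1], [1, 0]], [a_n, a_{n−1}]ᵀ = T·[a_{n−1}, a_{n−2}]ᵀ, so [a_11, a_10]ᵀ = T¹⁰·[a_1, a_0]ᵀ.
T¹⁰ = [[141481, 42837], [42837, 12970]], giving [a_11, a_10]ᵀ = [[197288], [59734]].

197288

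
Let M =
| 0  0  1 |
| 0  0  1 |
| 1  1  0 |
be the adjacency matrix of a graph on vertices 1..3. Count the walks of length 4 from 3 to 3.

The number of length-4 walks from vertex 3 to vertex 3 is entry (3,3) of M⁴, where M is the adjacency matrix.
M² = [[1, 1, 0], [1, 1, 0], [0, 0, 2]]
M³ = [[0, 0, 2], [0, 0, 2], [2, 2, 0]]
M⁴ = [[2, 2, 0], [2, 2, 0], [0, 0, 4]]

4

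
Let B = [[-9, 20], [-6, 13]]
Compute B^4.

[[-399, 800], [-240, 481]]

tr B = 4 and det B = 3, so the characteristic polynomial is λ² − (4)λ + (3) with roots 1 and 3.
Eigenvectors give P = [[2, 5], [1, 3]] with P⁻¹ = [[3, -5], [-1, 2]], and B = P·diag(1, 3)·P⁻¹.
Then B^4 = P·diag(1, 81)·P⁻¹ = [[2, 405], [1, 243]] · [[3, -5], [-1, 2]] = [[-399, 800], [-240, 481]].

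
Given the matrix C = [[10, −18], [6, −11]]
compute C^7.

tr C = −1 and det C = −2, so the characteristic polynomial is λ² − (−1)λ + (−2) with roots −2 and 1.
Eigenvectors give P = [[3, 2], [2, 1]] with P⁻¹ = [[−1, 2], [2, −3]], and C = P·diag(−2, 1)·P⁻¹.
Then C^7 = P·diag(−128, 1)·P⁻¹ = [[−384, 2], [−256, 1]] · [[−1, 2], [2, −3]] = [[388, −774], [258, −515]].

[[388, −774], [258, −515]]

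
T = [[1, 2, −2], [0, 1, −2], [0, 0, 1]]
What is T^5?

T = I + N where N = [[0, 2, −2], [0, 0, −2], [0, 0, 0]] is strictly upper-triangular, so N^3 = 0.
(I + N)^5 = I + 5·N + 10·N^2 = [[1, 10, −50], [0, 1, −10], [0, 0, 1]].

[[1, 10, −50], [0, 1, −10], [0, 0, 1]]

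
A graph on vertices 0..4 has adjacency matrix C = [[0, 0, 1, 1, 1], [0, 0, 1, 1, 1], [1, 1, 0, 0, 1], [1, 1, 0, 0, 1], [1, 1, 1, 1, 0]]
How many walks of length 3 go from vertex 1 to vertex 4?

8

The number of length-3 walks from vertex 1 to vertex 4 is entry (1,4) of C^3, where C is the adjacency matrix.
C^2 = [[3, 3, 1, 1, 2], [3, 3, 1, 1, 2], [1, 1, 3, 3, 2], [1, 1, 3, 3, 2], [2, 2, 2, 2, 4]]
C^3 = [[4, 4, 8, 8, 8], [4, 4, 8, 8, 8], [8, 8, 4, 4, 8], [8, 8, 4, 4, 8], [8, 8, 8, 8, 8]]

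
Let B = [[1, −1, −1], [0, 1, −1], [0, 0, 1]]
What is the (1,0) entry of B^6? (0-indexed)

0

B = I + N where N = [[0, −1, −1], [0, 0, −1], [0, 0, 0]] is strictly upper-triangular, so N^3 = 0.
(I + N)^6 = I + 6·N + 15·N^2 = [[1, −6, 9], [0, 1, −6], [0, 0, 1]].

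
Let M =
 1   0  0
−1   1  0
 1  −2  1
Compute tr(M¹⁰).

M = I + N where N = [[0, 0, 0], [−1, 0, 0], [1, −2, 0]] is strictly lower-triangular, so N³ = 0.
(I + N)¹⁰ = I + 10·N + 45·N² = [[1, 0, 0], [−10, 1, 0], [100, −20, 1]].

3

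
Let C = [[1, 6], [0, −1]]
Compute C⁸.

[[1, 0], [0, 1]]

C² = I (check: tr C = 0 and det C = −1), so C⁸ = I since 8 is even.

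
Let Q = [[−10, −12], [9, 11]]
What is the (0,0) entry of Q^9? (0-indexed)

−1540

tr Q = 1 and det Q = −2, so the characteristic polynomial is λ² − (1)λ + (−2) with roots 2 and −1.
Eigenvectors give P = [[−1, −4], [1, 3]] with P⁻¹ = [[3, 4], [−1, −1]], and Q = P·diag(2, −1)·P⁻¹.
Then Q^9 = P·diag(512, −1)·P⁻¹ = [[−512, 4], [512, −3]] · [[3, 4], [−1, −1]] = [[−1540, −2052], [1539, 2051]].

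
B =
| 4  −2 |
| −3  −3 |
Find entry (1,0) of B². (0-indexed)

−3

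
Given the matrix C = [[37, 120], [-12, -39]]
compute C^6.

tr C = -2 and det C = -3, so the characteristic polynomial is λ² − (-2)λ + (-3) with roots -3 and 1.
Eigenvectors give P = [[3, -10], [-1, 3]] with P⁻¹ = [[-3, -10], [-1, -3]], and C = P·diag(-3, 1)·P⁻¹.
Then C^6 = P·diag(729, 1)·P⁻¹ = [[2187, -10], [-729, 3]] · [[-3, -10], [-1, -3]] = [[-6551, -21840], [2184, 7281]].

[[-6551, -21840], [2184, 7281]]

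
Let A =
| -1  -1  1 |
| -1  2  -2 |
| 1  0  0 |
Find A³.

A² = [[3, -1, 1], [-3, 5, -5], [-1, -1, 1]]
A³ = [[-1, -5, 5], [-7, 13, -13], [3, -1, 1]]

[[-1, -5, 5], [-7, 13, -13], [3, -1, 1]]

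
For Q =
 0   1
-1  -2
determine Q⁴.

[[-3, -4], [4, 5]]

Q² = [[-1, -2], [2, 3]]
Q³ = [[2, 3], [-3, -4]]
Q⁴ = [[-3, -4], [4, 5]]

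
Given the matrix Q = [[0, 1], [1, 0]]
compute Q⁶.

Q² = I (check: tr Q = 0 and det Q = -1), so Q⁶ = I since 6 is even.

[[1, 0], [0, 1]]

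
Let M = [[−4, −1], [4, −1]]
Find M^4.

M^2 = [[12, 5], [−20, −3]]
M^3 = [[−28, −17], [68, 23]]
M^4 = [[44, 45], [−180, −91]]

[[44, 45], [−180, −91]]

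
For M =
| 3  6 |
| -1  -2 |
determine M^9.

M² = M (a projection; rank 1, trace 1), so M^9 = M.

[[3, 6], [-1, -2]]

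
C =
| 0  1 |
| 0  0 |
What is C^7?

[[0, 0], [0, 0]]

C is strictly triangular, hence nilpotent: C^2 = 0, so C^7 = 0.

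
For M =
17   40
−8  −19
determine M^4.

tr M = −2 and det M = −3, so the characteristic polynomial is λ² − (−2)λ + (−3) with roots 1 and −3.
Eigenvectors give P = [[5, −2], [−2, 1]] with P⁻¹ = [[1, 2], [2, 5]], and M = P·diag(1, −3)·P⁻¹.
Then M^4 = P·diag(1, 81)·P⁻¹ = [[5, −162], [−2, 81]] · [[1, 2], [2, 5]] = [[−319, −800], [160, 401]].

[[−319, −800], [160, 401]]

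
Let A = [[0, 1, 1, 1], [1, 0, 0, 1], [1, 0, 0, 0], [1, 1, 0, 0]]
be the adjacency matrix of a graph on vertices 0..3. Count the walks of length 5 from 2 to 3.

6

The number of length-5 walks from vertex 2 to vertex 3 is entry (2,3) of A^5, where A is the adjacency matrix.
A^2 = [[3, 1, 0, 1], [1, 2, 1, 1], [0, 1, 1, 1], [1, 1, 1, 2]]
A^3 = [[2, 4, 3, 4], [4, 2, 1, 3], [3, 1, 0, 1], [4, 3, 1, 2]]
A^4 = [[11, 6, 2, 6], [6, 7, 4, 6], [2, 4, 3, 4], [6, 6, 4, 7]]
A^5 = [[14, 17, 11, 17], [17, 12, 6, 13], [11, 6, 2, 6], [17, 13, 6, 12]]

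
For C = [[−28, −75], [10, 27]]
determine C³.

tr C = −1 and det C = −6, so the characteristic polynomial is λ² − (−1)λ + (−6) with roots −3 and 2.
Eigenvectors give P = [[−3, −5], [1, 2]] with P⁻¹ = [[−2, −5], [1, 3]], and C = P·diag(−3, 2)·P⁻¹.
Then C³ = P·diag(−27, 8)·P⁻¹ = [[81, −40], [−27, 16]] · [[−2, −5], [1, 3]] = [[−202, −525], [70, 183]].

[[−202, −525], [70, 183]]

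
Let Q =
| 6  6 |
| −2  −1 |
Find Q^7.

tr Q = 5 and det Q = 6, so the characteristic polynomial is λ² − (5)λ + (6) with roots 2 and 3.
Eigenvectors give P = [[−3, −2], [2, 1]] with P⁻¹ = [[1, 2], [−2, −3]], and Q = P·diag(2, 3)·P⁻¹.
Then Q^7 = P·diag(128, 2187)·P⁻¹ = [[−384, −4374], [256, 2187]] · [[1, 2], [−2, −3]] = [[8364, 12354], [−4118, −6049]].

[[8364, 12354], [−4118, −6049]]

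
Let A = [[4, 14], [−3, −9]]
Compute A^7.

tr A = −5 and det A = 6, so the characteristic polynomial is λ² − (−5)λ + (6) with roots −2 and −3.
Eigenvectors give P = [[7, −2], [−3, 1]] with P⁻¹ = [[1, 2], [3, 7]], and A = P·diag(−2, −3)·P⁻¹.
Then A^7 = P·diag(−128, −2187)·P⁻¹ = [[−896, 4374], [384, −2187]] · [[1, 2], [3, 7]] = [[12226, 28826], [−6177, −14541]].

[[12226, 28826], [−6177, −14541]]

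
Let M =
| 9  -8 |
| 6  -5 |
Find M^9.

[[78729, -78728], [59046, -59045]]

tr M = 4 and det M = 3, so the characteristic polynomial is λ² − (4)λ + (3) with roots 3 and 1.
Eigenvectors give P = [[-4, 1], [-3, 1]] with P⁻¹ = [[-1, 1], [-3, 4]], and M = P·diag(3, 1)·P⁻¹.
Then M^9 = P·diag(19683, 1)·P⁻¹ = [[-78732, 1], [-59049, 1]] · [[-1, 1], [-3, 4]] = [[78729, -78728], [59046, -59045]].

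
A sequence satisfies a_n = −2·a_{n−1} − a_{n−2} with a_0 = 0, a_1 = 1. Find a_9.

9

With companion matrix C = [[−2, −1], [1, 0]], [a_n, a_{n−1}]ᵀ = C·[a_{n−1}, a_{n−2}]ᵀ, so [a_9, a_8]ᵀ = C^8·[a_1, a_0]ᵀ.
C^8 = [[9, 8], [−8, −7]], giving [a_9, a_8]ᵀ = [[9], [−8]].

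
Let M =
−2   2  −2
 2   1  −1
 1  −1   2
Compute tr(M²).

15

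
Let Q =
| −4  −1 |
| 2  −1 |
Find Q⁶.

[[1394, 665], [−1330, −601]]

tr Q = −5 and det Q = 6, so the characteristic polynomial is λ² − (−5)λ + (6) with roots −2 and −3.
Eigenvectors give P = [[−1, −1], [2, 1]] with P⁻¹ = [[1, 1], [−2, −1]], and Q = P·diag(−2, −3)·P⁻¹.
Then Q⁶ = P·diag(64, 729)·P⁻¹ = [[−64, −729], [128, 729]] · [[1, 1], [−2, −1]] = [[1394, 665], [−1330, −601]].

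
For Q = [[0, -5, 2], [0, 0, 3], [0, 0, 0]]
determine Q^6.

[[0, 0, 0], [0, 0, 0], [0, 0, 0]]

Q is strictly triangular, hence nilpotent: Q^3 = 0, so Q^6 = 0.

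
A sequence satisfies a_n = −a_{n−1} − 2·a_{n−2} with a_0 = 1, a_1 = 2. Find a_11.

24

With companion matrix B = [[−1, −2], [1, 0]], [a_n, a_{n−1}]ᵀ = B·[a_{n−1}, a_{n−2}]ᵀ, so [a_11, a_10]ᵀ = B¹⁰·[a_1, a_0]ᵀ.
B¹⁰ = [[23, −22], [11, 34]], giving [a_11, a_10]ᵀ = [[24], [56]].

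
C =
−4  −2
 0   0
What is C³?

C² = [[16, 8], [0, 0]]
C³ = [[−64, −32], [0, 0]]

[[−64, −32], [0, 0]]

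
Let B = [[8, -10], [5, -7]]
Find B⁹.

tr B = 1 and det B = -6, so the characteristic polynomial is λ² − (1)λ + (-6) with roots 3 and -2.
Eigenvectors give P = [[-2, 1], [-1, 1]] with P⁻¹ = [[-1, 1], [-1, 2]], and B = P·diag(3, -2)·P⁻¹.
Then B⁹ = P·diag(19683, -512)·P⁻¹ = [[-39366, -512], [-19683, -512]] · [[-1, 1], [-1, 2]] = [[39878, -40390], [20195, -20707]].

[[39878, -40390], [20195, -20707]]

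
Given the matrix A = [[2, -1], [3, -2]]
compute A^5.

[[2, -1], [3, -2]]

A² = I (check: tr A = 0 and det A = -1), so A^5 = A since 5 is odd.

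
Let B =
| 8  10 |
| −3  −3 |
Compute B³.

[[122, 190], [−57, −87]]

tr B = 5 and det B = 6, so the characteristic polynomial is λ² − (5)λ + (6) with roots 2 and 3.
Eigenvectors give P = [[−5, −2], [3, 1]] with P⁻¹ = [[1, 2], [−3, −5]], and B = P·diag(2, 3)·P⁻¹.
Then B³ = P·diag(8, 27)·P⁻¹ = [[−40, −54], [24, 27]] · [[1, 2], [−3, −5]] = [[122, 190], [−57, −87]].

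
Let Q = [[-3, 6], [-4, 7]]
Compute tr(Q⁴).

tr Q = 4 and det Q = 3, so the characteristic polynomial is λ² − (4)λ + (3) with roots 3 and 1.
Eigenvectors give P = [[1, 3], [1, 2]] with P⁻¹ = [[-2, 3], [1, -1]], and Q = P·diag(3, 1)·P⁻¹.
Then Q⁴ = P·diag(81, 1)·P⁻¹ = [[81, 3], [81, 2]] · [[-2, 3], [1, -1]] = [[-159, 240], [-160, 241]].

82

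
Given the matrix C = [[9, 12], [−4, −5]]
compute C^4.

[[321, 480], [−160, −239]]

tr C = 4 and det C = 3, so the characteristic polynomial is λ² − (4)λ + (3) with roots 3 and 1.
Eigenvectors give P = [[−2, −3], [1, 2]] with P⁻¹ = [[−2, −3], [1, 2]], and C = P·diag(3, 1)·P⁻¹.
Then C^4 = P·diag(81, 1)·P⁻¹ = [[−162, −3], [81, 2]] · [[−2, −3], [1, 2]] = [[321, 480], [−160, −239]].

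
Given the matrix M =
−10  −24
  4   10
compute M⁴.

[[16, 0], [0, 16]]

tr M = 0 and det M = −4, so the characteristic polynomial is λ² − (0)λ + (−4) with roots 2 and −2.
Eigenvectors give P = [[−2, 3], [1, −1]] with P⁻¹ = [[1, 3], [1, 2]], and M = P·diag(2, −2)·P⁻¹.
Then M⁴ = P·diag(16, 16)·P⁻¹ = [[−32, 48], [16, −16]] · [[1, 3], [1, 2]] = [[16, 0], [0, 16]].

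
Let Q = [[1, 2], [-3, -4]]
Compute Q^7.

tr Q = -3 and det Q = 2, so the characteristic polynomial is λ² − (-3)λ + (2) with roots -1 and -2.
Eigenvectors give P = [[-1, -2], [1, 3]] with P⁻¹ = [[-3, -2], [1, 1]], and Q = P·diag(-1, -2)·P⁻¹.
Then Q^7 = P·diag(-1, -128)·P⁻¹ = [[1, 256], [-1, -384]] · [[-3, -2], [1, 1]] = [[253, 254], [-381, -382]].

[[253, 254], [-381, -382]]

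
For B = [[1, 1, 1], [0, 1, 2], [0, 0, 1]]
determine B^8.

B = I + N where N = [[0, 1, 1], [0, 0, 2], [0, 0, 0]] is strictly upper-triangular, so N^3 = 0.
(I + N)^8 = I + 8·N + 28·N^2 = [[1, 8, 64], [0, 1, 16], [0, 0, 1]].

[[1, 8, 64], [0, 1, 16], [0, 0, 1]]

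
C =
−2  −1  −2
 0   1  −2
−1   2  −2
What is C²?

[[6, −3, 10], [2, −3, 2], [4, −1, 2]]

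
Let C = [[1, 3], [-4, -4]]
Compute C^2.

[[-11, -9], [12, 4]]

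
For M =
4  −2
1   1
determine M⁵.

tr M = 5 and det M = 6, so the characteristic polynomial is λ² − (5)λ + (6) with roots 3 and 2.
Eigenvectors give P = [[−2, 1], [−1, 1]] with P⁻¹ = [[−1, 1], [−1, 2]], and M = P·diag(3, 2)·P⁻¹.
Then M⁵ = P·diag(243, 32)·P⁻¹ = [[−486, 32], [−243, 32]] · [[−1, 1], [−1, 2]] = [[454, −422], [211, −179]].

[[454, −422], [211, −179]]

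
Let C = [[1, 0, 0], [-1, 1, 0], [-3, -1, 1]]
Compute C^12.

C = I + N where N = [[0, 0, 0], [-1, 0, 0], [-3, -1, 0]] is strictly lower-triangular, so N^3 = 0.
(I + N)^12 = I + 12·N + 66·N^2 = [[1, 0, 0], [-12, 1, 0], [30, -12, 1]].

[[1, 0, 0], [-12, 1, 0], [30, -12, 1]]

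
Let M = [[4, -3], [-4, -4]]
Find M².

[[28, 0], [0, 28]]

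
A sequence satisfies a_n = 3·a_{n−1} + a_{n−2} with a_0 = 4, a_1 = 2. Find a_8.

With companion matrix C = [[3, 1], [1, 0]], [a_n, a_{n−1}]ᵀ = C·[a_{n−1}, a_{n−2}]ᵀ, so [a_8, a_7]ᵀ = C^7·[a_1, a_0]ᵀ.
C^7 = [[3927, 1189], [1189, 360]], giving [a_8, a_7]ᵀ = [[12610], [3818]].

12610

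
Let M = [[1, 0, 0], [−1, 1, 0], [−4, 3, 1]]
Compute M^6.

[[1, 0, 0], [−6, 1, 0], [−69, 18, 1]]

M = I + N where N = [[0, 0, 0], [−1, 0, 0], [−4, 3, 0]] is strictly lower-triangular, so N^3 = 0.
(I + N)^6 = I + 6·N + 15·N^2 = [[1, 0, 0], [−6, 1, 0], [−69, 18, 1]].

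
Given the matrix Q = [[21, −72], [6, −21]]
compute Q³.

tr Q = 0 and det Q = −9, so the characteristic polynomial is λ² − (0)λ + (−9) with roots −3 and 3.
Eigenvectors give P = [[−3, 4], [−1, 1]] with P⁻¹ = [[1, −4], [1, −3]], and Q = P·diag(−3, 3)·P⁻¹.
Then Q³ = P·diag(−27, 27)·P⁻¹ = [[81, 108], [27, 27]] · [[1, −4], [1, −3]] = [[189, −648], [54, −189]].

[[189, −648], [54, −189]]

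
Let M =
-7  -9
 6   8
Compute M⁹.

[[-1027, -1539], [1026, 1538]]

tr M = 1 and det M = -2, so the characteristic polynomial is λ² − (1)λ + (-2) with roots -1 and 2.
Eigenvectors give P = [[3, -1], [-2, 1]] with P⁻¹ = [[1, 1], [2, 3]], and M = P·diag(-1, 2)·P⁻¹.
Then M⁹ = P·diag(-1, 512)·P⁻¹ = [[-3, -512], [2, 512]] · [[1, 1], [2, 3]] = [[-1027, -1539], [1026, 1538]].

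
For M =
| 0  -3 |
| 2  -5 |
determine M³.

tr M = -5 and det M = 6, so the characteristic polynomial is λ² − (-5)λ + (6) with roots -3 and -2.
Eigenvectors give P = [[1, 3], [1, 2]] with P⁻¹ = [[-2, 3], [1, -1]], and M = P·diag(-3, -2)·P⁻¹.
Then M³ = P·diag(-27, -8)·P⁻¹ = [[-27, -24], [-27, -16]] · [[-2, 3], [1, -1]] = [[30, -57], [38, -65]].

[[30, -57], [38, -65]]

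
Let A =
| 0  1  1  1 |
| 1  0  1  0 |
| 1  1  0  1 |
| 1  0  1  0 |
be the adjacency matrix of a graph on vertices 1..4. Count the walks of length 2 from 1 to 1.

3

The number of length-2 walks from vertex 1 to vertex 1 is entry (1,1) of A², where A is the adjacency matrix.
A² = [[3, 1, 2, 1], [1, 2, 1, 2], [2, 1, 3, 1], [1, 2, 1, 2]]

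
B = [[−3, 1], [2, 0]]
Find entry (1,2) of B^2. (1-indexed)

−3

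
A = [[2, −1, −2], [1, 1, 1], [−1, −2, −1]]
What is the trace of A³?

20

A² = [[5, 1, −3], [2, −2, −2], [−3, 1, 1]]
A³ = [[14, 2, −6], [4, 0, −4], [−6, 2, 6]]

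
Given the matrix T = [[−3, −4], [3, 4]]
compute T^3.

[[−3, −4], [3, 4]]

T² = T (a projection; rank 1, trace 1), so T^3 = T.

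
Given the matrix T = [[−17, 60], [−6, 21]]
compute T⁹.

[[−177137, 590460], [−59046, 196821]]

tr T = 4 and det T = 3, so the characteristic polynomial is λ² − (4)λ + (3) with roots 1 and 3.
Eigenvectors give P = [[10, 3], [3, 1]] with P⁻¹ = [[1, −3], [−3, 10]], and T = P·diag(1, 3)·P⁻¹.
Then T⁹ = P·diag(1, 19683)·P⁻¹ = [[10, 59049], [3, 19683]] · [[1, −3], [−3, 10]] = [[−177137, 590460], [−59046, 196821]].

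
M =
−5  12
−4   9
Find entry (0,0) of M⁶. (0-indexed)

tr M = 4 and det M = 3, so the characteristic polynomial is λ² − (4)λ + (3) with roots 3 and 1.
Eigenvectors give P = [[−3, 2], [−2, 1]] with P⁻¹ = [[1, −2], [2, −3]], and M = P·diag(3, 1)·P⁻¹.
Then M⁶ = P·diag(729, 1)·P⁻¹ = [[−2187, 2], [−1458, 1]] · [[1, −2], [2, −3]] = [[−2183, 4368], [−1456, 2913]].

−2183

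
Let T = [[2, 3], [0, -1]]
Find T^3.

T^2 = [[4, 3], [0, 1]]
T^3 = [[8, 9], [0, -1]]

[[8, 9], [0, -1]]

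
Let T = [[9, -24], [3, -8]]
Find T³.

T² = T (a projection; rank 1, trace 1), so T³ = T.

[[9, -24], [3, -8]]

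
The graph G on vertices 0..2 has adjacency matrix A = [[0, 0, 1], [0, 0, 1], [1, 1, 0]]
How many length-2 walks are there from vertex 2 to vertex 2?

2

The number of length-2 walks from vertex 2 to vertex 2 is entry (2,2) of A^2, where A is the adjacency matrix.
A^2 = [[1, 1, 0], [1, 1, 0], [0, 0, 2]]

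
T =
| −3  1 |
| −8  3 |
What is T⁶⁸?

[[1, 0], [0, 1]]

T² = I (check: tr T = 0 and det T = −1), so T⁶⁸ = I since 68 is even.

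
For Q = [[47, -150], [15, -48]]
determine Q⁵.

[[2507, -8250], [825, -2718]]

tr Q = -1 and det Q = -6, so the characteristic polynomial is λ² − (-1)λ + (-6) with roots -3 and 2.
Eigenvectors give P = [[-3, 10], [-1, 3]] with P⁻¹ = [[3, -10], [1, -3]], and Q = P·diag(-3, 2)·P⁻¹.
Then Q⁵ = P·diag(-243, 32)·P⁻¹ = [[729, 320], [243, 96]] · [[3, -10], [1, -3]] = [[2507, -8250], [825, -2718]].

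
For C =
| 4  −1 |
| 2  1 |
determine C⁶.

[[1394, −665], [1330, −601]]

tr C = 5 and det C = 6, so the characteristic polynomial is λ² − (5)λ + (6) with roots 3 and 2.
Eigenvectors give P = [[1, −1], [1, −2]] with P⁻¹ = [[2, −1], [1, −1]], and C = P·diag(3, 2)·P⁻¹.
Then C⁶ = P·diag(729, 64)·P⁻¹ = [[729, −64], [729, −128]] · [[2, −1], [1, −1]] = [[1394, −665], [1330, −601]].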